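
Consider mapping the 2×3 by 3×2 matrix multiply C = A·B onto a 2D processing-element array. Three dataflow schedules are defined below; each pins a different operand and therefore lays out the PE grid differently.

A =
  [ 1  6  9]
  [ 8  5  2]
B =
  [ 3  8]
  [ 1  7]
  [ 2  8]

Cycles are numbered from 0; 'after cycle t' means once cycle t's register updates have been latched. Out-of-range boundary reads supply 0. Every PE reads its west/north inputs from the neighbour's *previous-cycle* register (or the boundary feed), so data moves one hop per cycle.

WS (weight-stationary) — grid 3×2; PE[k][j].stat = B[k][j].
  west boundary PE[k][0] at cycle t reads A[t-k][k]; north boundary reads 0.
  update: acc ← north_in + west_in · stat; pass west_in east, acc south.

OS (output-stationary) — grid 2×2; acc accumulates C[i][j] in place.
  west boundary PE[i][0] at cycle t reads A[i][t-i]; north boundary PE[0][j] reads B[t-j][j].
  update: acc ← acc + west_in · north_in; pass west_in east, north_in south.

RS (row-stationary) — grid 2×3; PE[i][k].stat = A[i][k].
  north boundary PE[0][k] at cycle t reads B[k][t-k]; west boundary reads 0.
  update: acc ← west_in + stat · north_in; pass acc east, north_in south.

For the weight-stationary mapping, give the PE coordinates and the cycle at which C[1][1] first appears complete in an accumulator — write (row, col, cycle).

(row, col, cycle) = (2, 1, 4)

WS: C[1][1] accumulates in PE[2][1]:
  after 0 — PE[2][1] acc=0, pass-E 0, pass-S 0
  after 1 — PE[2][1] acc=0, pass-E 0, pass-S 0
  after 2 — PE[2][1] acc=0, pass-E 0, pass-S 0
  after 3 — PE[2][1] acc=122, pass-E 9, pass-S 122
  after 4 — PE[2][1] acc=115, pass-E 2, pass-S 115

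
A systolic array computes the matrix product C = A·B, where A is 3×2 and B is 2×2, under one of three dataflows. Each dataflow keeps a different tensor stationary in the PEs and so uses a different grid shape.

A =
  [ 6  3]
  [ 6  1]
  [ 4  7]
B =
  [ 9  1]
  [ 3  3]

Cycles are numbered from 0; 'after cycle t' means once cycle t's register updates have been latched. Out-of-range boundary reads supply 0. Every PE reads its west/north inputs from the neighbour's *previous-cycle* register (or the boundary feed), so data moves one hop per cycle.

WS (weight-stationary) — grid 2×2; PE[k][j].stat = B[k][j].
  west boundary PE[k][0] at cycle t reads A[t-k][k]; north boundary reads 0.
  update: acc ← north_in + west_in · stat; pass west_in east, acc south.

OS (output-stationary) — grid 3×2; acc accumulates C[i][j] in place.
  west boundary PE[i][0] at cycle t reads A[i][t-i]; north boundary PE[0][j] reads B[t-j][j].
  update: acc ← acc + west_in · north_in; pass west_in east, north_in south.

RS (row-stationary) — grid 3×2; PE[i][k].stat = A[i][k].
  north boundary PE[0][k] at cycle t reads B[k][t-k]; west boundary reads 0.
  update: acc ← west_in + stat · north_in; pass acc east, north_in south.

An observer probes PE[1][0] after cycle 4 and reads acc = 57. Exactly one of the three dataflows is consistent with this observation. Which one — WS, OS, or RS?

Under WS (2×2), PE[1][0]:
  [0] (1,0) acc=0 (h:0 v:0)
  [1] (1,0) acc=63 (h:3 v:63)
  [2] (1,0) acc=57 (h:1 v:57)
  [3] (1,0) acc=57 (h:7 v:57)
  [4] (1,0) acc=0 (h:0 v:0)
Under OS (3×2), PE[1][0]:
  [0] (1,0) acc=0 (h:0 v:0)
  [1] (1,0) acc=54 (h:6 v:9)
  [2] (1,0) acc=57 (h:1 v:3)
  [3] (1,0) acc=57 (h:0 v:0)
  [4] (1,0) acc=57 (h:0 v:0)
Under RS (3×2), PE[1][0]:
  [0] (1,0) acc=0 (h:0 v:0)
  [1] (1,0) acc=54 (h:54 v:9)
  [2] (1,0) acc=6 (h:6 v:1)
  [3] (1,0) acc=0 (h:0 v:0)
  [4] (1,0) acc=0 (h:0 v:0)

dataflow = OS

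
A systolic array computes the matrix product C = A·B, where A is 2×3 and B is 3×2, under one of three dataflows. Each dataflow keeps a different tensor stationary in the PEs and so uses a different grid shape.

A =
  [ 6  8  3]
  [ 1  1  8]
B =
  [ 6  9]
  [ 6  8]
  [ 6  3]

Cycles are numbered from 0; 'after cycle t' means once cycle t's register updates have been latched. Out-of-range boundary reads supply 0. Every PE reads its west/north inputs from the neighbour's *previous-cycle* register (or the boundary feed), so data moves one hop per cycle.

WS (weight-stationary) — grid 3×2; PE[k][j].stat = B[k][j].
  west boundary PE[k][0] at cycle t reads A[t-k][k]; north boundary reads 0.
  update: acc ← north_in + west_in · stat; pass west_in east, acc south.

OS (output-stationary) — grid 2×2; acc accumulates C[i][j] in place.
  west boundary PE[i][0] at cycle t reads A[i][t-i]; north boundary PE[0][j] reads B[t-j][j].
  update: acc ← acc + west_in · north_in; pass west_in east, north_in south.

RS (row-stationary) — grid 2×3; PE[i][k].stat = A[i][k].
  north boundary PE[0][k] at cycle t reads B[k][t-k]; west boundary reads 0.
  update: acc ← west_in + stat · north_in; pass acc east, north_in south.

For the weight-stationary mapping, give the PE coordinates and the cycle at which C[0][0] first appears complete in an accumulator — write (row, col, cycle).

WS — PE[2][0] is where C[0][0] collects:
  cycle 0: PE[2][0] → acc 0, east 0, south 0
  cycle 1: PE[2][0] → acc 0, east 0, south 0
  cycle 2: PE[2][0] → acc 102, east 3, south 102

(row, col, cycle) = (2, 0, 2)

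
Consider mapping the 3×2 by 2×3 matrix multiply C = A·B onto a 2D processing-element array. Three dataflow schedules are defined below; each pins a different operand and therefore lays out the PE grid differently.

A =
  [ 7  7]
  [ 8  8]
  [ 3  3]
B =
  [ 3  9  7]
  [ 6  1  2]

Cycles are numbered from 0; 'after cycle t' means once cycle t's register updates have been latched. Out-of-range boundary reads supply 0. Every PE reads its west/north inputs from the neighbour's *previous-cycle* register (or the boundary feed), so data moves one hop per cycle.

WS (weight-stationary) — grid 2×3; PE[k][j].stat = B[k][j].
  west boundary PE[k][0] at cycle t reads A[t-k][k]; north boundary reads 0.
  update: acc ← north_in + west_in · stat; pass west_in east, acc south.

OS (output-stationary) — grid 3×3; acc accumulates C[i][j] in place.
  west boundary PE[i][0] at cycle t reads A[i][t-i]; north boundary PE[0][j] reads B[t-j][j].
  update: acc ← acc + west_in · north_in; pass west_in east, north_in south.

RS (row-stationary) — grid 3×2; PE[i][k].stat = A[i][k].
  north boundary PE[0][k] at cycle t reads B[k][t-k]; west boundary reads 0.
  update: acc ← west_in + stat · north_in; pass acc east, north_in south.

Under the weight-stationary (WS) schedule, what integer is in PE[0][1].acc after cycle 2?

WS (2×3). Following PE[0][1] plus its west/north inputs:
  step 0 · PE0,0: acc=21; fwd→7 fwd↓21
  step 0 · PE0,1: acc=0; fwd→0 fwd↓0
  step 1 · PE0,0: acc=24; fwd→8 fwd↓24
  step 1 · PE0,1: acc=63; fwd→7 fwd↓63
  step 2 · PE0,0: acc=9; fwd→3 fwd↓9
  step 2 · PE0,1: acc=72; fwd→8 fwd↓72

PE[0][1].acc = 72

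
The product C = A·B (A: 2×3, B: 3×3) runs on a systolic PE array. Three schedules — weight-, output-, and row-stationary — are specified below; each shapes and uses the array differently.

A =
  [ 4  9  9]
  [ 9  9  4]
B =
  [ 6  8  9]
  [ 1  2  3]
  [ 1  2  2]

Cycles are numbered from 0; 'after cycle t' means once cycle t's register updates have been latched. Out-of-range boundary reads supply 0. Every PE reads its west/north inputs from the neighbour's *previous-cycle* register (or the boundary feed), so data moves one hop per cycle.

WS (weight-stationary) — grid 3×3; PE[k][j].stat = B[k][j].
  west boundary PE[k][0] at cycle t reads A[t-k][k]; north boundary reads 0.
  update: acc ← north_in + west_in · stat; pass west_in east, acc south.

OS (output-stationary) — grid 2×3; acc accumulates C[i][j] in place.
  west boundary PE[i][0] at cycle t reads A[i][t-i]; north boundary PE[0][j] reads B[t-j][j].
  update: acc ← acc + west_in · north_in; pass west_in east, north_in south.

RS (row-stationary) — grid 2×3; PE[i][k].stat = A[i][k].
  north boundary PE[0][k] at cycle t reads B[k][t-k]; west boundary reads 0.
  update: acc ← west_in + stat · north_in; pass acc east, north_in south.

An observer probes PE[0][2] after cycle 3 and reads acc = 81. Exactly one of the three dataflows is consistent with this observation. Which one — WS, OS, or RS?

dataflow = WS

WS [3×3] PE[0][2] across cycles:
  t=0 PE[0][2]: acc=0 h=0 v=0
  t=1 PE[0][2]: acc=0 h=0 v=0
  t=2 PE[0][2]: acc=36 h=4 v=36
  t=3 PE[0][2]: acc=81 h=9 v=81
OS [2×3] PE[0][2] across cycles:
  t=0 PE[0][2]: acc=0 h=0 v=0
  t=1 PE[0][2]: acc=0 h=0 v=0
  t=2 PE[0][2]: acc=36 h=4 v=9
  t=3 PE[0][2]: acc=63 h=9 v=3
RS [2×3] PE[0][2] across cycles:
  t=0 PE[0][2]: acc=0 h=0 v=0
  t=1 PE[0][2]: acc=0 h=0 v=0
  t=2 PE[0][2]: acc=42 h=42 v=1
  t=3 PE[0][2]: acc=68 h=68 v=2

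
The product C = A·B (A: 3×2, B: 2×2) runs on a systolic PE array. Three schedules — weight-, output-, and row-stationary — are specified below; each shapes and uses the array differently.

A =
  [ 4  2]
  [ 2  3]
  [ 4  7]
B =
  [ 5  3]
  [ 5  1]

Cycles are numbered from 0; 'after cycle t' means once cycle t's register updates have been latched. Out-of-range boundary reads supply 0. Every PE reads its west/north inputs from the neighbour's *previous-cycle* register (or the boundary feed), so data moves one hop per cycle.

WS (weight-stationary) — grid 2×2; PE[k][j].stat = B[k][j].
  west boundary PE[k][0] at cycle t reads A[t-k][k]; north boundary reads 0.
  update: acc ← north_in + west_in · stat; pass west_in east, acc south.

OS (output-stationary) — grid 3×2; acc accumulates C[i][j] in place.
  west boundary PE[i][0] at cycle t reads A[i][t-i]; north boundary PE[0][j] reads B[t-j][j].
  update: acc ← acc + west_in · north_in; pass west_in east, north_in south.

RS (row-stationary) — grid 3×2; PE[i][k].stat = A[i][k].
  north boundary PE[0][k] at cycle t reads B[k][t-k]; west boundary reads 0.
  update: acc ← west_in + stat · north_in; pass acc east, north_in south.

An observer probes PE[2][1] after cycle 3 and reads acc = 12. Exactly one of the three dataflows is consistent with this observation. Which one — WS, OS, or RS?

dataflow = OS

WS (2×2): PE[2][1] does not exist.
Under OS (3×2), PE[2][1]:
  [0] (2,1) acc=0 (h:0 v:0)
  [1] (2,1) acc=0 (h:0 v:0)
  [2] (2,1) acc=0 (h:0 v:0)
  [3] (2,1) acc=12 (h:4 v:3)
Under RS (3×2), PE[2][1]:
  [0] (2,1) acc=0 (h:0 v:0)
  [1] (2,1) acc=0 (h:0 v:0)
  [2] (2,1) acc=0 (h:0 v:0)
  [3] (2,1) acc=55 (h:55 v:5)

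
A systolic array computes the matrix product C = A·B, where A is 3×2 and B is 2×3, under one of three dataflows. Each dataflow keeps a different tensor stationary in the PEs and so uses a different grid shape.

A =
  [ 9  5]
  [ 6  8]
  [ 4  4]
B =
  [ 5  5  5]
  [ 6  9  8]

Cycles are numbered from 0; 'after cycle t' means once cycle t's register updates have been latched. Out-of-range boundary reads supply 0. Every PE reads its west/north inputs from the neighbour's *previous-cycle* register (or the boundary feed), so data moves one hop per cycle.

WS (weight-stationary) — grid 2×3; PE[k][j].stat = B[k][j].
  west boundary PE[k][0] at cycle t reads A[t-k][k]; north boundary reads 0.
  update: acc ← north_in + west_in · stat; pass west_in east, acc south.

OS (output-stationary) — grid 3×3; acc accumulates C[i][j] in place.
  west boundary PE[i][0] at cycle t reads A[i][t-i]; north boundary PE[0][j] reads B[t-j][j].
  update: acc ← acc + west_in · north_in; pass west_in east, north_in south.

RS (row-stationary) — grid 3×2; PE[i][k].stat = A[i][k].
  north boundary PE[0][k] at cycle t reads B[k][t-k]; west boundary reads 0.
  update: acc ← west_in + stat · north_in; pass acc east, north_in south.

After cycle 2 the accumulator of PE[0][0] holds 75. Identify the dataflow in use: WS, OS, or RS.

WS (2×3 grid), PE[0][0]:
  t=0 PE[0][0]: acc=45 h=9 v=45
  t=1 PE[0][0]: acc=30 h=6 v=30
  t=2 PE[0][0]: acc=20 h=4 v=20
OS (3×3 grid), PE[0][0]:
  t=0 PE[0][0]: acc=45 h=9 v=5
  t=1 PE[0][0]: acc=75 h=5 v=6
  t=2 PE[0][0]: acc=75 h=0 v=0
RS (3×2 grid), PE[0][0]:
  t=0 PE[0][0]: acc=45 h=45 v=5
  t=1 PE[0][0]: acc=45 h=45 v=5
  t=2 PE[0][0]: acc=45 h=45 v=5

dataflow = OS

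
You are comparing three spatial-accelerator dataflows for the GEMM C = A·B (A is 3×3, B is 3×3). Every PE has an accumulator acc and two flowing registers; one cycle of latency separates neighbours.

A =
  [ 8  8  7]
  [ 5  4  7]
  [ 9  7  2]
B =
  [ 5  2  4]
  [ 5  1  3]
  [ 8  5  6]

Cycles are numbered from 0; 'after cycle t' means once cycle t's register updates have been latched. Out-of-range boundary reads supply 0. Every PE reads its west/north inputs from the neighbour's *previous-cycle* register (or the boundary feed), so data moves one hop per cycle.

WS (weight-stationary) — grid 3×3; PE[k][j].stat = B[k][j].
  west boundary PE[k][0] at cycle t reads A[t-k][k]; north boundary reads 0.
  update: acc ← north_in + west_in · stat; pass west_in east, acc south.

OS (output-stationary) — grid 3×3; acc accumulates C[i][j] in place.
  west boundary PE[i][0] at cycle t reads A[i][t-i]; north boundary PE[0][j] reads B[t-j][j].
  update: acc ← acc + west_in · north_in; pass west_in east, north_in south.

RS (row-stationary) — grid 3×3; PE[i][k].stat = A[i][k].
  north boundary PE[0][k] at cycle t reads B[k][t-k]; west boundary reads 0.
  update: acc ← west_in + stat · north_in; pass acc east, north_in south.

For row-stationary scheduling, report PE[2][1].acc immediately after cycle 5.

RS (3×3). Following PE[2][1] plus its west/north inputs:
  0: (1,1).acc=0  regs=<0,0>
  0: (2,0).acc=0  regs=<0,0>
  0: (2,1).acc=0  regs=<0,0>
  1: (1,1).acc=0  regs=<0,0>
  1: (2,0).acc=0  regs=<0,0>
  1: (2,1).acc=0  regs=<0,0>
  2: (1,1).acc=45  regs=<45,5>
  2: (2,0).acc=45  regs=<45,5>
  2: (2,1).acc=0  regs=<0,0>
  3: (1,1).acc=14  regs=<14,1>
  3: (2,0).acc=18  regs=<18,2>
  3: (2,1).acc=80  regs=<80,5>
  4: (1,1).acc=32  regs=<32,3>
  4: (2,0).acc=36  regs=<36,4>
  4: (2,1).acc=25  regs=<25,1>
  5: (1,1).acc=0  regs=<0,0>
  5: (2,0).acc=0  regs=<0,0>
  5: (2,1).acc=57  regs=<57,3>

PE[2][1].acc = 57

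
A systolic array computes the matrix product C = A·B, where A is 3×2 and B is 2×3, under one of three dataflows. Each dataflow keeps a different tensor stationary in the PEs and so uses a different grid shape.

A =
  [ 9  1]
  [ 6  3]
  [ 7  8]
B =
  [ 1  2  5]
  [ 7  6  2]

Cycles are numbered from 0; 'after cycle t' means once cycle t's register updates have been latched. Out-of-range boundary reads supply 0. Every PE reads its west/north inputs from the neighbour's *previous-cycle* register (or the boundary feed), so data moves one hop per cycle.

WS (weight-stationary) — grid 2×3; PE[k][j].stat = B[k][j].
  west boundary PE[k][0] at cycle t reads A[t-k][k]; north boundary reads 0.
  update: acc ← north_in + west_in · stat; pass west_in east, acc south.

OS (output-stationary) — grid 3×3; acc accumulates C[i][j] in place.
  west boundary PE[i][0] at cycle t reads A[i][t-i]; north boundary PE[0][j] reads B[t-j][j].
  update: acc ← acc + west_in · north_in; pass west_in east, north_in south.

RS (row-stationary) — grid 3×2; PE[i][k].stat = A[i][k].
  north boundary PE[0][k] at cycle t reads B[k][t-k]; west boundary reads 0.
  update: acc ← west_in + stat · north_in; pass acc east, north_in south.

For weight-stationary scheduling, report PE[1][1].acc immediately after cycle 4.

Tracing WS — 2×3 array, target PE[1][1]:
  @0  [0,1]  acc 0  |  →0  ↓0
  @0  [1,0]  acc 0  |  →0  ↓0
  @0  [1,1]  acc 0  |  →0  ↓0
  @1  [0,1]  acc 18  |  →9  ↓18
  @1  [1,0]  acc 16  |  →1  ↓16
  @1  [1,1]  acc 0  |  →0  ↓0
  @2  [0,1]  acc 12  |  →6  ↓12
  @2  [1,0]  acc 27  |  →3  ↓27
  @2  [1,1]  acc 24  |  →1  ↓24
  @3  [0,1]  acc 14  |  →7  ↓14
  @3  [1,0]  acc 63  |  →8  ↓63
  @3  [1,1]  acc 30  |  →3  ↓30
  @4  [0,1]  acc 0  |  →0  ↓0
  @4  [1,0]  acc 0  |  →0  ↓0
  @4  [1,1]  acc 62  |  →8  ↓62

PE[1][1].acc = 62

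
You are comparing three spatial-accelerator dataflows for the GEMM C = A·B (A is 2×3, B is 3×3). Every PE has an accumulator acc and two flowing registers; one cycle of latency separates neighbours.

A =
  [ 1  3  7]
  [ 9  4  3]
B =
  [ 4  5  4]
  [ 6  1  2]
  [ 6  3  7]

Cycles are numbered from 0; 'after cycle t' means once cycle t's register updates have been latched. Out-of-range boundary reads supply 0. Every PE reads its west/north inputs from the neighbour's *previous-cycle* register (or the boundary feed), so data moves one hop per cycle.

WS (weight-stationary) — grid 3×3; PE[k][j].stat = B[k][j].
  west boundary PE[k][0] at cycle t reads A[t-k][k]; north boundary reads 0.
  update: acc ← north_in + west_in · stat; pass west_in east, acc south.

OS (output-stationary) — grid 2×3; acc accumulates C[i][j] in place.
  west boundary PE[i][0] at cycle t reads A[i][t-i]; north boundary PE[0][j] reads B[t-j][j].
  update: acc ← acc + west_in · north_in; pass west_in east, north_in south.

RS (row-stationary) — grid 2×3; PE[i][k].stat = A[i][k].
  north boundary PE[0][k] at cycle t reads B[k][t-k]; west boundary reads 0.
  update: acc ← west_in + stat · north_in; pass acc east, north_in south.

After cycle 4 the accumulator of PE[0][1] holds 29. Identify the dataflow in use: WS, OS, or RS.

dataflow = OS

WS (3×3 grid), PE[0][1]:
  step 0 · PE0,1: acc=0; fwd→0 fwd↓0
  step 1 · PE0,1: acc=5; fwd→1 fwd↓5
  step 2 · PE0,1: acc=45; fwd→9 fwd↓45
  step 3 · PE0,1: acc=0; fwd→0 fwd↓0
  step 4 · PE0,1: acc=0; fwd→0 fwd↓0
OS (2×3 grid), PE[0][1]:
  step 0 · PE0,1: acc=0; fwd→0 fwd↓0
  step 1 · PE0,1: acc=5; fwd→1 fwd↓5
  step 2 · PE0,1: acc=8; fwd→3 fwd↓1
  step 3 · PE0,1: acc=29; fwd→7 fwd↓3
  step 4 · PE0,1: acc=29; fwd→0 fwd↓0
RS (2×3 grid), PE[0][1]:
  step 0 · PE0,1: acc=0; fwd→0 fwd↓0
  step 1 · PE0,1: acc=22; fwd→22 fwd↓6
  step 2 · PE0,1: acc=8; fwd→8 fwd↓1
  step 3 · PE0,1: acc=10; fwd→10 fwd↓2
  step 4 · PE0,1: acc=0; fwd→0 fwd↓0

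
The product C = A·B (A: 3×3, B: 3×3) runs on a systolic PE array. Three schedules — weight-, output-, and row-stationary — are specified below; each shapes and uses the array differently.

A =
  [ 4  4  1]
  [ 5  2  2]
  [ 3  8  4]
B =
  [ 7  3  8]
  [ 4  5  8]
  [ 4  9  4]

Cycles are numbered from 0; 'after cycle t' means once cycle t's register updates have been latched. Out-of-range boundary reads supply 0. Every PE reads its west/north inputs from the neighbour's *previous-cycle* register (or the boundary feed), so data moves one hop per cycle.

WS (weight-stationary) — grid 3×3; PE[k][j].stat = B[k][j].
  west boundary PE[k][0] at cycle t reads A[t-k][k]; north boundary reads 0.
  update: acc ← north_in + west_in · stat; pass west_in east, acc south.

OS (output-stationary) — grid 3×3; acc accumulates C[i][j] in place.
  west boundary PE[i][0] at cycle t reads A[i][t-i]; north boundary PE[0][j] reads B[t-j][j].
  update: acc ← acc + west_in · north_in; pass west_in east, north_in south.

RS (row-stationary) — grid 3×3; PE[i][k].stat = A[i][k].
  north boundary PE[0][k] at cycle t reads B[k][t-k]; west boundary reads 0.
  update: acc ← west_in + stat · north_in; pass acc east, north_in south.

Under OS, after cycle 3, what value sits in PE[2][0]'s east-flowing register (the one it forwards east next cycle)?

register = 8

OS (3×3). Following PE[2][0] plus its west/north inputs:
  step 0 · PE1,0: acc=0; fwd→0 fwd↓0
  step 0 · PE2,0: acc=0; fwd→0 fwd↓0
  step 1 · PE1,0: acc=35; fwd→5 fwd↓7
  step 1 · PE2,0: acc=0; fwd→0 fwd↓0
  step 2 · PE1,0: acc=43; fwd→2 fwd↓4
  step 2 · PE2,0: acc=21; fwd→3 fwd↓7
  step 3 · PE1,0: acc=51; fwd→2 fwd↓4
  step 3 · PE2,0: acc=53; fwd→8 fwd↓4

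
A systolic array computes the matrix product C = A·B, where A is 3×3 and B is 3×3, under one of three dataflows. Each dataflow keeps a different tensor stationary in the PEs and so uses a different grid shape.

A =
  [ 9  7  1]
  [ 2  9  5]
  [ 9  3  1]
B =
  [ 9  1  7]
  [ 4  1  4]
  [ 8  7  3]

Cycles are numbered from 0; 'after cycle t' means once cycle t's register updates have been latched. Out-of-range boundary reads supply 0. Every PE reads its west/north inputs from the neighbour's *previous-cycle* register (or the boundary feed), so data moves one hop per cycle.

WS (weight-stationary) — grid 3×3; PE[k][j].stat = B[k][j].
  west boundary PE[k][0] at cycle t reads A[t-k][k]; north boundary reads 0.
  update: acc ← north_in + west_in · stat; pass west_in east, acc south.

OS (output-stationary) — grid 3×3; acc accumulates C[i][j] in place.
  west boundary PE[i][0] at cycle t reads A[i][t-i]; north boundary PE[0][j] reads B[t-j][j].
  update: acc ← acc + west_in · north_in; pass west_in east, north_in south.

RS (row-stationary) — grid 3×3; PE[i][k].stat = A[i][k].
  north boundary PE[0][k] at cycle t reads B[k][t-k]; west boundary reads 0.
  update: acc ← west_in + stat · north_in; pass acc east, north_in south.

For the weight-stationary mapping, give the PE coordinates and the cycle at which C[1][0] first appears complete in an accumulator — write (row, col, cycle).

WS: C[1][0] accumulates in PE[2][0]:
  step 0 · PE2,0: acc=0; fwd→0 fwd↓0
  step 1 · PE2,0: acc=0; fwd→0 fwd↓0
  step 2 · PE2,0: acc=117; fwd→1 fwd↓117
  step 3 · PE2,0: acc=94; fwd→5 fwd↓94

(row, col, cycle) = (2, 0, 3)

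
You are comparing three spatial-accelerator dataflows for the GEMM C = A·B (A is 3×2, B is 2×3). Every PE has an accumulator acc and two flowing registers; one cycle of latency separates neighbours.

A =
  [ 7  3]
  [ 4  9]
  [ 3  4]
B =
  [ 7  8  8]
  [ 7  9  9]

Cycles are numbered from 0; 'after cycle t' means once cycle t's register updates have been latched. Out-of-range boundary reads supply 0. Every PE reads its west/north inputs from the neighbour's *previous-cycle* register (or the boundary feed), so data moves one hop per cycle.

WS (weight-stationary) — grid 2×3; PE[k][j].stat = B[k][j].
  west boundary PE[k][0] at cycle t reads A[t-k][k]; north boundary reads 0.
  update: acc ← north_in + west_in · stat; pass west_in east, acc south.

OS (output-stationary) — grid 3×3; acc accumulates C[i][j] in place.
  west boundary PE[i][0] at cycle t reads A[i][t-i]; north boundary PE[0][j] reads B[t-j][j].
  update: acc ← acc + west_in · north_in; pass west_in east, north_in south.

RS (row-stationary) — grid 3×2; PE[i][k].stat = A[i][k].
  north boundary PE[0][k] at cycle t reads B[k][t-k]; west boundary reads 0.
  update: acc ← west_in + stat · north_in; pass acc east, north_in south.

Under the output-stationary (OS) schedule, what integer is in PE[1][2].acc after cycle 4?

Tracing OS — 3×3 array, target PE[1][2]:
  @0  [0,2]  acc 0  |  →0  ↓0
  @0  [1,1]  acc 0  |  →0  ↓0
  @0  [1,2]  acc 0  |  →0  ↓0
  @1  [0,2]  acc 0  |  →0  ↓0
  @1  [1,1]  acc 0  |  →0  ↓0
  @1  [1,2]  acc 0  |  →0  ↓0
  @2  [0,2]  acc 56  |  →7  ↓8
  @2  [1,1]  acc 32  |  →4  ↓8
  @2  [1,2]  acc 0  |  →0  ↓0
  @3  [0,2]  acc 83  |  →3  ↓9
  @3  [1,1]  acc 113  |  →9  ↓9
  @3  [1,2]  acc 32  |  →4  ↓8
  @4  [0,2]  acc 83  |  →0  ↓0
  @4  [1,1]  acc 113  |  →0  ↓0
  @4  [1,2]  acc 113  |  →9  ↓9

PE[1][2].acc = 113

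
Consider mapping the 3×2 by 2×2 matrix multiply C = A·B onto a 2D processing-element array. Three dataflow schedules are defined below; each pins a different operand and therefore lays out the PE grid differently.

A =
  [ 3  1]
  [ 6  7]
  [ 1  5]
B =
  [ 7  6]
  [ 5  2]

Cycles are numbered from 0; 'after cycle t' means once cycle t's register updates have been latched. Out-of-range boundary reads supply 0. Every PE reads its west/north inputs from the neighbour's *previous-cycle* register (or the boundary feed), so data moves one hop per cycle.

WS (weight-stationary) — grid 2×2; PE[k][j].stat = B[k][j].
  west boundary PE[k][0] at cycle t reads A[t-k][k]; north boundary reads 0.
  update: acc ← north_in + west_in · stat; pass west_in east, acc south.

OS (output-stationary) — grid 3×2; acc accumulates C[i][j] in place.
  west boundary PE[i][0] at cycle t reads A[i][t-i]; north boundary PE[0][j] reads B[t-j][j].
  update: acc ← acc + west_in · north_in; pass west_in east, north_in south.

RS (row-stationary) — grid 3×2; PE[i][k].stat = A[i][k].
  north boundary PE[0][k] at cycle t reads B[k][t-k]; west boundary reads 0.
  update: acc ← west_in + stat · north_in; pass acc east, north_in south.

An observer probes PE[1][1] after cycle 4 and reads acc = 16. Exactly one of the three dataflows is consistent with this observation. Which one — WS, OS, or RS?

dataflow = WS

— WS: 2×2; PE[1][1] trace:
  after 0 — PE[1][1] acc=0, pass-E 0, pass-S 0
  after 1 — PE[1][1] acc=0, pass-E 0, pass-S 0
  after 2 — PE[1][1] acc=20, pass-E 1, pass-S 20
  after 3 — PE[1][1] acc=50, pass-E 7, pass-S 50
  after 4 — PE[1][1] acc=16, pass-E 5, pass-S 16
— OS: 3×2; PE[1][1] trace:
  after 0 — PE[1][1] acc=0, pass-E 0, pass-S 0
  after 1 — PE[1][1] acc=0, pass-E 0, pass-S 0
  after 2 — PE[1][1] acc=36, pass-E 6, pass-S 6
  after 3 — PE[1][1] acc=50, pass-E 7, pass-S 2
  after 4 — PE[1][1] acc=50, pass-E 0, pass-S 0
— RS: 3×2; PE[1][1] trace:
  after 0 — PE[1][1] acc=0, pass-E 0, pass-S 0
  after 1 — PE[1][1] acc=0, pass-E 0, pass-S 0
  after 2 — PE[1][1] acc=77, pass-E 77, pass-S 5
  after 3 — PE[1][1] acc=50, pass-E 50, pass-S 2
  after 4 — PE[1][1] acc=0, pass-E 0, pass-S 0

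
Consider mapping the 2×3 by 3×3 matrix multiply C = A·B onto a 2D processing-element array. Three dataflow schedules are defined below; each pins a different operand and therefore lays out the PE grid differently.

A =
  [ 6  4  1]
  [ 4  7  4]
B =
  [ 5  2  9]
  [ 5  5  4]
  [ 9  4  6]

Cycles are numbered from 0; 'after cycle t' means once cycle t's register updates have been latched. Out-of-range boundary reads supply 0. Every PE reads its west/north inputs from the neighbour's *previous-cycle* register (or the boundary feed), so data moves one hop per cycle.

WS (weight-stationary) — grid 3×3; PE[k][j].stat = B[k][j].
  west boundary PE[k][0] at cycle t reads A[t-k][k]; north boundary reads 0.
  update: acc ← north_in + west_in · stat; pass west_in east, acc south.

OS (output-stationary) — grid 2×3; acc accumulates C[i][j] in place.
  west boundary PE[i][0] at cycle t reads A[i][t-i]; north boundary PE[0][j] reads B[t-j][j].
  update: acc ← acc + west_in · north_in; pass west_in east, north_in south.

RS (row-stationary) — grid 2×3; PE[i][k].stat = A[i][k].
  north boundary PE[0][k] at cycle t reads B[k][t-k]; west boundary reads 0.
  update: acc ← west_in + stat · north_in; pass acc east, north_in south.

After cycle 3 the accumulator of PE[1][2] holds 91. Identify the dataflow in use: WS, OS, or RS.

dataflow = RS

WS (3×3 grid), PE[1][2]:
  [0] (1,2) acc=0 (h:0 v:0)
  [1] (1,2) acc=0 (h:0 v:0)
  [2] (1,2) acc=0 (h:0 v:0)
  [3] (1,2) acc=70 (h:4 v:70)
OS (2×3 grid), PE[1][2]:
  [0] (1,2) acc=0 (h:0 v:0)
  [1] (1,2) acc=0 (h:0 v:0)
  [2] (1,2) acc=0 (h:0 v:0)
  [3] (1,2) acc=36 (h:4 v:9)
RS (2×3 grid), PE[1][2]:
  [0] (1,2) acc=0 (h:0 v:0)
  [1] (1,2) acc=0 (h:0 v:0)
  [2] (1,2) acc=0 (h:0 v:0)
  [3] (1,2) acc=91 (h:91 v:9)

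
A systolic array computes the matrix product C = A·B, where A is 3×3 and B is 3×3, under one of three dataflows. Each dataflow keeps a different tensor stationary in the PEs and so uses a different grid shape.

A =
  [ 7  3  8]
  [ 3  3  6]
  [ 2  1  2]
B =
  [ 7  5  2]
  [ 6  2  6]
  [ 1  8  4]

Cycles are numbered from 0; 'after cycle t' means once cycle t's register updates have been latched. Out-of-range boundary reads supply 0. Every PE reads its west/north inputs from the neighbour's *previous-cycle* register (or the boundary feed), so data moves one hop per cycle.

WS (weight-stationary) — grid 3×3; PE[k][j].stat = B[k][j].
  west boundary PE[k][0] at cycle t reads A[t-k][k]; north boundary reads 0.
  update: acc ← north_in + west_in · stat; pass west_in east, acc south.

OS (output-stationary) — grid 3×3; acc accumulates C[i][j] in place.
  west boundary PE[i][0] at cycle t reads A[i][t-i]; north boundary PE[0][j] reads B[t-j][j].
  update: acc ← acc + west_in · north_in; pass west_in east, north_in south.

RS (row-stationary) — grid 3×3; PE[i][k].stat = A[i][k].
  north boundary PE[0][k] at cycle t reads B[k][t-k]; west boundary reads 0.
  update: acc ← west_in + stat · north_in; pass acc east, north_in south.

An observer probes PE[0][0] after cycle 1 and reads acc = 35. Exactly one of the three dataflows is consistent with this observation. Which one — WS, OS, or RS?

dataflow = RS

WS [3×3] PE[0][0] across cycles:
  cycle 0: PE[0][0] → acc 49, east 7, south 49
  cycle 1: PE[0][0] → acc 21, east 3, south 21
OS [3×3] PE[0][0] across cycles:
  cycle 0: PE[0][0] → acc 49, east 7, south 7
  cycle 1: PE[0][0] → acc 67, east 3, south 6
RS [3×3] PE[0][0] across cycles:
  cycle 0: PE[0][0] → acc 49, east 49, south 7
  cycle 1: PE[0][0] → acc 35, east 35, south 5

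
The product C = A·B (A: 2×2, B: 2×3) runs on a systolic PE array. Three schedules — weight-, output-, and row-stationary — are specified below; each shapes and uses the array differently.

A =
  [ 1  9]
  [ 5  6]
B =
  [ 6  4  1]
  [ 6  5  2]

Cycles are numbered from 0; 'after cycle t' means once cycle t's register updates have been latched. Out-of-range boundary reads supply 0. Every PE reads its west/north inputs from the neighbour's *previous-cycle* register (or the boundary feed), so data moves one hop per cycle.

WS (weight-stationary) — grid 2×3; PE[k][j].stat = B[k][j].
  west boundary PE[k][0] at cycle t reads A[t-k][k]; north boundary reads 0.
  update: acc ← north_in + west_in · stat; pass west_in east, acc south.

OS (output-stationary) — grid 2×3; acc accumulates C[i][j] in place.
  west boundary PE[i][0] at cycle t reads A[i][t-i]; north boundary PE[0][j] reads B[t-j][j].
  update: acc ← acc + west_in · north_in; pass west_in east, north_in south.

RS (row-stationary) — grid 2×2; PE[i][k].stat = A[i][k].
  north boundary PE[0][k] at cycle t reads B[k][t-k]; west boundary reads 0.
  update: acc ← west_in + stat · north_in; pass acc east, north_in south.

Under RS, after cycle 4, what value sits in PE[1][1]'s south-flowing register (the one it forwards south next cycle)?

RS (2×2). Following PE[1][1] plus its west/north inputs:
  c0 r0c1: 0 / 0 / 0
  c0 r1c0: 0 / 0 / 0
  c0 r1c1: 0 / 0 / 0
  c1 r0c1: 60 / 60 / 6
  c1 r1c0: 30 / 30 / 6
  c1 r1c1: 0 / 0 / 0
  c2 r0c1: 49 / 49 / 5
  c2 r1c0: 20 / 20 / 4
  c2 r1c1: 66 / 66 / 6
  c3 r0c1: 19 / 19 / 2
  c3 r1c0: 5 / 5 / 1
  c3 r1c1: 50 / 50 / 5
  c4 r0c1: 0 / 0 / 0
  c4 r1c0: 0 / 0 / 0
  c4 r1c1: 17 / 17 / 2

register = 2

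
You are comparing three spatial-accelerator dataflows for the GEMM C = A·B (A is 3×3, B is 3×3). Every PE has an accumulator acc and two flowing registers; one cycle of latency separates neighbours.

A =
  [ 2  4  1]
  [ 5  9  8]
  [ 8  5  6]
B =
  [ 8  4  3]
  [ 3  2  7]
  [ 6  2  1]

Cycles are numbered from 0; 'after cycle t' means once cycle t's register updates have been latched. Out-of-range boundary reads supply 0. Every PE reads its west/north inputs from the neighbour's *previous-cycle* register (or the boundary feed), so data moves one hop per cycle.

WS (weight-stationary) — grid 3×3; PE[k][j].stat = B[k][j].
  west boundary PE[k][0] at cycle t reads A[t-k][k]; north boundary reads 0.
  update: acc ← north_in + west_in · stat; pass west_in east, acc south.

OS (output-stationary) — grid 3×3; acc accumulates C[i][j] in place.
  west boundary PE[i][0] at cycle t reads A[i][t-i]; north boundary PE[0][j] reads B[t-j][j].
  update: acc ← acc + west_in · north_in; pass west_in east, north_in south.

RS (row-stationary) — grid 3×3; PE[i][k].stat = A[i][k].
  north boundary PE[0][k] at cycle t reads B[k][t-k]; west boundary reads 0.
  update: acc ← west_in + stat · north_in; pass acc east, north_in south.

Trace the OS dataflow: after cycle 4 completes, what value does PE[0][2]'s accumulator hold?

PE[0][2].acc = 35

OS on a 3×3 grid — tracing PE[0][2] and its feeders:
  0: (0,1).acc=0  regs=<0,0>
  0: (0,2).acc=0  regs=<0,0>
  1: (0,1).acc=8  regs=<2,4>
  1: (0,2).acc=0  regs=<0,0>
  2: (0,1).acc=16  regs=<4,2>
  2: (0,2).acc=6  regs=<2,3>
  3: (0,1).acc=18  regs=<1,2>
  3: (0,2).acc=34  regs=<4,7>
  4: (0,1).acc=18  regs=<0,0>
  4: (0,2).acc=35  regs=<1,1>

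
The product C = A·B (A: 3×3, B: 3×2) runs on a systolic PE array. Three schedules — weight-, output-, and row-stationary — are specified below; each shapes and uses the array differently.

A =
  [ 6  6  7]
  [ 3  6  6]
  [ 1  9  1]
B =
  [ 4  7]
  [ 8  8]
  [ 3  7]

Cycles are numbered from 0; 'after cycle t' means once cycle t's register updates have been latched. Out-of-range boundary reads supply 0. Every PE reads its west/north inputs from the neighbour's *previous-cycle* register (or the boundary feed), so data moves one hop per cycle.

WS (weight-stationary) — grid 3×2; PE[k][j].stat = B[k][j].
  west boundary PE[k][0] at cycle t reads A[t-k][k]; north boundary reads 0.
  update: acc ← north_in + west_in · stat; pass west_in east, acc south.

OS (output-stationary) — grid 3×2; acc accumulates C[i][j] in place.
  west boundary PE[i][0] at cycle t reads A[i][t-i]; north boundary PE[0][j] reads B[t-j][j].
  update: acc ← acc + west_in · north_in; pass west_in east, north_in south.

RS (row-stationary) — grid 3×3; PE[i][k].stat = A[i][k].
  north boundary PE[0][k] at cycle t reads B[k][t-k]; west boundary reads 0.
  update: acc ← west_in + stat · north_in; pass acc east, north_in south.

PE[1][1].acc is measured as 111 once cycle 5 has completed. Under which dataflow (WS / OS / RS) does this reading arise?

WS [3×2] PE[1][1] across cycles:
  @0  [1,1]  acc 0  |  →0  ↓0
  @1  [1,1]  acc 0  |  →0  ↓0
  @2  [1,1]  acc 90  |  →6  ↓90
  @3  [1,1]  acc 69  |  →6  ↓69
  @4  [1,1]  acc 79  |  →9  ↓79
  @5  [1,1]  acc 0  |  →0  ↓0
OS [3×2] PE[1][1] across cycles:
  @0  [1,1]  acc 0  |  →0  ↓0
  @1  [1,1]  acc 0  |  →0  ↓0
  @2  [1,1]  acc 21  |  →3  ↓7
  @3  [1,1]  acc 69  |  →6  ↓8
  @4  [1,1]  acc 111  |  →6  ↓7
  @5  [1,1]  acc 111  |  →0  ↓0
RS [3×3] PE[1][1] across cycles:
  @0  [1,1]  acc 0  |  →0  ↓0
  @1  [1,1]  acc 0  |  →0  ↓0
  @2  [1,1]  acc 60  |  →60  ↓8
  @3  [1,1]  acc 69  |  →69  ↓8
  @4  [1,1]  acc 0  |  →0  ↓0
  @5  [1,1]  acc 0  |  →0  ↓0

dataflow = OS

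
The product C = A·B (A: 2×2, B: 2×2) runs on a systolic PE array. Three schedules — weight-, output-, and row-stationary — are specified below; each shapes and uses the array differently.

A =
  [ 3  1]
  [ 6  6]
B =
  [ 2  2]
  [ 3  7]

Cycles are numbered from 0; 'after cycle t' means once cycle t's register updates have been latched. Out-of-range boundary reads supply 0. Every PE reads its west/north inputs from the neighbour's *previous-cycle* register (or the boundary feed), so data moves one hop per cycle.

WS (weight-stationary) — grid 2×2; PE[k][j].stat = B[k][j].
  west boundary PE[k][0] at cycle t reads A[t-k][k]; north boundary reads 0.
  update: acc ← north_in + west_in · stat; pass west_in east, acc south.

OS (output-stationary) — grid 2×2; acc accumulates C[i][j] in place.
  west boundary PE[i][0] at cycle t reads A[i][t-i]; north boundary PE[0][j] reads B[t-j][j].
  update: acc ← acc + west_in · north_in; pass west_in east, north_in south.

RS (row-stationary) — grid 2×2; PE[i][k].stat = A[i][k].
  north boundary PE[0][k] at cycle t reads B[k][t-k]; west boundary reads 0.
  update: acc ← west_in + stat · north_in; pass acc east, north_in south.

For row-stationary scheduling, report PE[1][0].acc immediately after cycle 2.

PE[1][0].acc = 12

RS 2×2: PE[1][0] cycle-by-cycle (with neighbour feeds):
  t=0 PE[0][0]: acc=6 h=6 v=2
  t=0 PE[1][0]: acc=0 h=0 v=0
  t=1 PE[0][0]: acc=6 h=6 v=2
  t=1 PE[1][0]: acc=12 h=12 v=2
  t=2 PE[0][0]: acc=0 h=0 v=0
  t=2 PE[1][0]: acc=12 h=12 v=2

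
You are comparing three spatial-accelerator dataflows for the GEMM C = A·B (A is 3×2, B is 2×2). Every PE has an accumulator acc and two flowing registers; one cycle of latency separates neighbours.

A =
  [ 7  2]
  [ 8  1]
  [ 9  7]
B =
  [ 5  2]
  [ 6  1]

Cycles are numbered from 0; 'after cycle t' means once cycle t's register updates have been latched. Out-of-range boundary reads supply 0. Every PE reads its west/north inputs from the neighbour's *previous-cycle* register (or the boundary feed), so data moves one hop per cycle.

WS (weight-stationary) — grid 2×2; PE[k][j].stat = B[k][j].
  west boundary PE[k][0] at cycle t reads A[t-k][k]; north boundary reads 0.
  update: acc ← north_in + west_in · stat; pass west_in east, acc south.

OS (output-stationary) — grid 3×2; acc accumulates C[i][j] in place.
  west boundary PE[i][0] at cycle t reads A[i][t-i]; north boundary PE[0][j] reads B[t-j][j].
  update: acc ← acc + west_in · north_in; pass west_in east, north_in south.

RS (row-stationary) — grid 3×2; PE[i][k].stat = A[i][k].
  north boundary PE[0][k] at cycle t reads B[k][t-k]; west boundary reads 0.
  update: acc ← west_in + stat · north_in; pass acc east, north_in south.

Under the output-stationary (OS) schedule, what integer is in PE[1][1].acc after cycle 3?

OS on a 3×2 grid — tracing PE[1][1] and its feeders:
  t=0 PE[0][1]: acc=0 h=0 v=0
  t=0 PE[1][0]: acc=0 h=0 v=0
  t=0 PE[1][1]: acc=0 h=0 v=0
  t=1 PE[0][1]: acc=14 h=7 v=2
  t=1 PE[1][0]: acc=40 h=8 v=5
  t=1 PE[1][1]: acc=0 h=0 v=0
  t=2 PE[0][1]: acc=16 h=2 v=1
  t=2 PE[1][0]: acc=46 h=1 v=6
  t=2 PE[1][1]: acc=16 h=8 v=2
  t=3 PE[0][1]: acc=16 h=0 v=0
  t=3 PE[1][0]: acc=46 h=0 v=0
  t=3 PE[1][1]: acc=17 h=1 v=1

PE[1][1].acc = 17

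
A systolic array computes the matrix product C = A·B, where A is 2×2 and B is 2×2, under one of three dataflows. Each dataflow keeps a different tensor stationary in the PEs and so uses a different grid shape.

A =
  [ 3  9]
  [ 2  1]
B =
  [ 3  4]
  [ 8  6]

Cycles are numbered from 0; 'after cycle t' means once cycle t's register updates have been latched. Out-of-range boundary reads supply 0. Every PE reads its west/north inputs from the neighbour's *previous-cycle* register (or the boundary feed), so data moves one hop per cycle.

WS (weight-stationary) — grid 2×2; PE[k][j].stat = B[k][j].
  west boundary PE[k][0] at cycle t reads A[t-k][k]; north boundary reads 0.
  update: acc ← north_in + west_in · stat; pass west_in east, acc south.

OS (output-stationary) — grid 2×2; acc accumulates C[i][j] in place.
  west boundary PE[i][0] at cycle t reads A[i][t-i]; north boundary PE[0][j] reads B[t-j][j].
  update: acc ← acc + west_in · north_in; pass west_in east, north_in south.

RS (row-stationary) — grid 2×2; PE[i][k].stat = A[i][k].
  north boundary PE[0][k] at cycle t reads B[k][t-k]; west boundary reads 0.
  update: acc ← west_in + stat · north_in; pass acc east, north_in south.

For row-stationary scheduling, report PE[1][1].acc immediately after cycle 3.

PE[1][1].acc = 14

RS on a 2×2 grid — tracing PE[1][1] and its feeders:
  after 0 — PE[0][1] acc=0, pass-E 0, pass-S 0
  after 0 — PE[1][0] acc=0, pass-E 0, pass-S 0
  after 0 — PE[1][1] acc=0, pass-E 0, pass-S 0
  after 1 — PE[0][1] acc=81, pass-E 81, pass-S 8
  after 1 — PE[1][0] acc=6, pass-E 6, pass-S 3
  after 1 — PE[1][1] acc=0, pass-E 0, pass-S 0
  after 2 — PE[0][1] acc=66, pass-E 66, pass-S 6
  after 2 — PE[1][0] acc=8, pass-E 8, pass-S 4
  after 2 — PE[1][1] acc=14, pass-E 14, pass-S 8
  after 3 — PE[0][1] acc=0, pass-E 0, pass-S 0
  after 3 — PE[1][0] acc=0, pass-E 0, pass-S 0
  after 3 — PE[1][1] acc=14, pass-E 14, pass-S 6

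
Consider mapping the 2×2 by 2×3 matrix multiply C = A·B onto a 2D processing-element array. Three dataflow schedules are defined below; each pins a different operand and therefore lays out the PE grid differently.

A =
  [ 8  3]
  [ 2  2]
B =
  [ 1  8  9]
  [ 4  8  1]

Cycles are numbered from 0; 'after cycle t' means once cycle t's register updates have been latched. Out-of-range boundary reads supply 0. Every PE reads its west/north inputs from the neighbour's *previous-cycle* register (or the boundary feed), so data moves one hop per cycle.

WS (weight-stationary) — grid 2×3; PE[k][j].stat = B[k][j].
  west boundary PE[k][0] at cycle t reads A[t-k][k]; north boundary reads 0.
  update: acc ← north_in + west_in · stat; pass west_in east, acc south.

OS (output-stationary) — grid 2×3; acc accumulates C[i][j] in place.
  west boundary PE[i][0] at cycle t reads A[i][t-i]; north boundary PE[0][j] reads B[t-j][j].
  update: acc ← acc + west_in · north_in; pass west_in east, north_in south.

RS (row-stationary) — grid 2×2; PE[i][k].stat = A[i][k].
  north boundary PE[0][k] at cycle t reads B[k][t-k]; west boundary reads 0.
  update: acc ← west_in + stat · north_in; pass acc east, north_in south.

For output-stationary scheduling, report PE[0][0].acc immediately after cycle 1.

OS on a 2×3 grid — tracing PE[0][0] and its feeders:
  t=0 PE[0][0]: acc=8 h=8 v=1
  t=1 PE[0][0]: acc=20 h=3 v=4

PE[0][0].acc = 20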